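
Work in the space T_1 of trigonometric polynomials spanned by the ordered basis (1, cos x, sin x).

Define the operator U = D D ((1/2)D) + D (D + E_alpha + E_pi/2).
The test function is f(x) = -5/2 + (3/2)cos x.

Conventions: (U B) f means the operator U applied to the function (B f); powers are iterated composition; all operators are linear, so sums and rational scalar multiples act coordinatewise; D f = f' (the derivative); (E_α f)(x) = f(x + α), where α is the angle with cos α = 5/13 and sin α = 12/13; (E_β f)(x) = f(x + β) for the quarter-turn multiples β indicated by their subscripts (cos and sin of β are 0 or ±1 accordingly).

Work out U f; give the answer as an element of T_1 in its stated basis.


g(x) = -(57/13)cos x + (9/52)sin x

D f = -(3/2)sin x
((1/2)D) f = -(3/4)sin x
D ((1/2)D) f = -(3/4)cos x
D D ((1/2)D) f = (3/4)sin x
D f = -(3/2)sin x
E_alpha f = -5/2 + (15/26)cos x - (18/13)sin x
E_pi/2 f = -5/2 - (3/2)sin x
(D + E_alpha + E_pi/2) f = -5 + (15/26)cos x - (57/13)sin x
D (D + E_alpha + E_pi/2) f = -(57/13)cos x - (15/26)sin x
(D D ((1/2)D) + D (D + E_alpha + E_pi/2)) f = -(57/13)cos x + (9/52)sin x


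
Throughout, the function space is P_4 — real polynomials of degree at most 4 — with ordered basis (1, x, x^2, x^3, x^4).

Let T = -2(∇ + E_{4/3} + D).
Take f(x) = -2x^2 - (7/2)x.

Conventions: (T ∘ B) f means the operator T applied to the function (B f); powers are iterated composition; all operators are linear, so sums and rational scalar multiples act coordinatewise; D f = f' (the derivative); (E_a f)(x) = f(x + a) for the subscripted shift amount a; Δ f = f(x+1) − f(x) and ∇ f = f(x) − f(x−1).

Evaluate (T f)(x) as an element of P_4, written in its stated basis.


∇ f = -4x - 3/2
E_{4/3} f = -2x^2 - (53/6)x - 74/9
D f = -4x - 7/2
(∇ + E_{4/3} + D) f = -2x^2 - (101/6)x - 119/9
(-2(∇ + E_{4/3} + D)) f = 4x^2 + (101/3)x + 238/9

the image equals g(x) = 4x^2 + (101/3)x + 238/9


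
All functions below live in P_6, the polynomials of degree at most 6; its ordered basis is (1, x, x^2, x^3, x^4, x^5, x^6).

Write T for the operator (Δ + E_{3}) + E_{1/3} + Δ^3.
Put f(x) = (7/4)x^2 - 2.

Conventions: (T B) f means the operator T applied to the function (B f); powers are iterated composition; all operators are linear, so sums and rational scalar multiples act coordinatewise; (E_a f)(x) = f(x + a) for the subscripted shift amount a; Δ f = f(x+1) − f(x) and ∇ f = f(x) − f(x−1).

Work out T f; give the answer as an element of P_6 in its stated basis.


Δ f = (7/2)x + 7/4
E_{3} f = (7/4)x^2 + (21/2)x + 55/4
(Δ + E_{3}) f = (7/4)x^2 + 14x + 31/2
E_{1/3} f = (7/4)x^2 + (7/6)x - 65/36
Δ f = (7/2)x + 7/4
Δ Δ f = 7/2
Δ Δ Δ f = 0
((Δ + E_{3}) + E_{1/3} + Δ^3) f = (7/2)x^2 + (91/6)x + 493/36

g(x) = (7/2)x^2 + (91/6)x + 493/36


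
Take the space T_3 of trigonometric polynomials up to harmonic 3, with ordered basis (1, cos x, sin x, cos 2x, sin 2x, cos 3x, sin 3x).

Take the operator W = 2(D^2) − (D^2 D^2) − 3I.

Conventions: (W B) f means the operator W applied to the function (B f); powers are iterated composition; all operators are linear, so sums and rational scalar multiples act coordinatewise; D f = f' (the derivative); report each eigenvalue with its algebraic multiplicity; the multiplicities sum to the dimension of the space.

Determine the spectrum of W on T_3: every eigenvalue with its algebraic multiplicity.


λ = -102 (multiplicity 2), λ = -27 (multiplicity 2), λ = -6 (multiplicity 2), λ = -3 (multiplicity 1)

image of 1: -3
image of cos x: -6cos x
image of sin x: -6sin x
image of cos 2x: -27cos 2x
image of sin 2x: -27sin 2x
image of cos 3x: -102cos 3x
image of sin 3x: -102sin 3x
the matrix is diagonal; its diagonal is (-3, -6, -6, -27, -27, -102, -102)
for a triangular matrix the eigenvalues are the diagonal entries, with algebraic multiplicity their repetition count


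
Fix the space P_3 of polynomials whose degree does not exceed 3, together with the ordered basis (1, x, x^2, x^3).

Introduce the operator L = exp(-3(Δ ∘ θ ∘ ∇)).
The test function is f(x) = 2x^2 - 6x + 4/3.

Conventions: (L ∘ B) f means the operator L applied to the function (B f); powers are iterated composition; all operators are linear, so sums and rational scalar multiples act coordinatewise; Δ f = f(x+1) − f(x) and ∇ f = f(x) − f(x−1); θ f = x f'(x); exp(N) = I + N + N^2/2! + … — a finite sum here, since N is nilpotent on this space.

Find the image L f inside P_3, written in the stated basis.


the image equals g(x) = 2x^2 - 6x - 32/3

order-1 term: -12
the series for exp(-3(Δ ∘ θ ∘ ∇)) f terminates at order 1
exp(-3(Δ ∘ θ ∘ ∇)) f = 2x^2 - 6x - 32/3


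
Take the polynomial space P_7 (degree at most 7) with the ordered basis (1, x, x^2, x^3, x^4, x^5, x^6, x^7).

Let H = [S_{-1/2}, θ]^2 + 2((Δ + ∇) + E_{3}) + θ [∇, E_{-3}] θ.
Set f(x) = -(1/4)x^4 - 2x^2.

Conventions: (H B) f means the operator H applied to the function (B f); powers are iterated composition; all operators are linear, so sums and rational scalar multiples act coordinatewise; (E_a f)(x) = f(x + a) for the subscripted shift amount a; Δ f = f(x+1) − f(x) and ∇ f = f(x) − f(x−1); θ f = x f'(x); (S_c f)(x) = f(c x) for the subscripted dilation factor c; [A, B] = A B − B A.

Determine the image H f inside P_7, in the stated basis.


the result is g(x) = -(1/2)x^4 - 10x^3 - 31x^2 - 98x - 153/2

θ f = -x^4 - 4x^2
S_{-1/2} θ f = -(1/16)x^4 - x^2
S_{-1/2} f = -(1/64)x^4 - (1/2)x^2
θ S_{-1/2} f = -(1/16)x^4 - x^2
[S_{-1/2}, θ] f = 0
θ [S_{-1/2}, θ] f = 0
S_{-1/2} θ [S_{-1/2}, θ] f = 0
S_{-1/2} [S_{-1/2}, θ] f = 0
θ S_{-1/2} [S_{-1/2}, θ] f = 0
[S_{-1/2}, θ] [S_{-1/2}, θ] f = 0
Δ f = -x^3 - (3/2)x^2 - 5x - 9/4
∇ f = -x^3 + (3/2)x^2 - 5x + 9/4
(Δ + ∇) f = -2x^3 - 10x
E_{3} f = -(1/4)x^4 - 3x^3 - (31/2)x^2 - 39x - 153/4
((Δ + ∇) + E_{3}) f = -(1/4)x^4 - 5x^3 - (31/2)x^2 - 49x - 153/4
(2((Δ + ∇) + E_{3})) f = -(1/2)x^4 - 10x^3 - 31x^2 - 98x - 153/2
θ f = -x^4 - 4x^2
E_{-3} θ f = -x^4 + 12x^3 - 58x^2 + 132x - 117
∇ E_{-3} θ f = -4x^3 + 42x^2 - 156x + 203
∇ θ f = -4x^3 + 6x^2 - 12x + 5
E_{-3} ∇ θ f = -4x^3 + 42x^2 - 156x + 203
[∇, E_{-3}] θ f = 0
θ [∇, E_{-3}] θ f = 0
([S_{-1/2}, θ]^2 + 2((Δ + ∇) + E_{3}) + θ [∇, E_{-3}] θ) f = -(1/2)x^4 - 10x^3 - 31x^2 - 98x - 153/2


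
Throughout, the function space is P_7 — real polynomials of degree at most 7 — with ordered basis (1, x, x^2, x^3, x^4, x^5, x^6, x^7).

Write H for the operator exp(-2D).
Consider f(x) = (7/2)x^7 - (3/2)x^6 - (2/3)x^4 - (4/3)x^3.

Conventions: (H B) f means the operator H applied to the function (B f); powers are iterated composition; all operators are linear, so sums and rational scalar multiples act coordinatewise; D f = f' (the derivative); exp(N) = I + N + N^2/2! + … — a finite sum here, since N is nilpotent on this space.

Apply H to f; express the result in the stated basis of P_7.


order-1 term: -49x^6 + 18x^5 + (16/3)x^3 + 8x^2
order-2 term: 294x^5 - 90x^4 - 16x^2 - 16x
order-3 term: -980x^4 + 240x^3 + (64/3)x + 32/3
order-4 term: 1960x^3 - 360x^2 - 32/3
order-5 term: -2352x^2 + 288x
order-6 term: 1568x - 96
order-7 term: -448
the series for exp(-2D) f terminates at order 7
exp(-2D) f = (7/2)x^7 - (101/2)x^6 + 312x^5 - (3212/3)x^4 + 2204x^3 - 2720x^2 + (5584/3)x - 544

g(x) = (7/2)x^7 - (101/2)x^6 + 312x^5 - (3212/3)x^4 + 2204x^3 - 2720x^2 + (5584/3)x - 544


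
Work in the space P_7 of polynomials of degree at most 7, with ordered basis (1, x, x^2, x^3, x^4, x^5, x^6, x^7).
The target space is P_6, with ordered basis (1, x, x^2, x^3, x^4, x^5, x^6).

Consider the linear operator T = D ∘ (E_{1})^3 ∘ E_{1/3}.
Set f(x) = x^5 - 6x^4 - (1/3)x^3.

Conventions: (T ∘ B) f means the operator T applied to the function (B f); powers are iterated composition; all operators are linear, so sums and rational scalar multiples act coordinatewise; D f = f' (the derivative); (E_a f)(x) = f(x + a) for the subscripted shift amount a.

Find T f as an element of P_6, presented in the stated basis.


E_{1/3} f = x^5 - (13/3)x^4 - (65/9)x^3 - (107/27)x^2 - (76/81)x - 20/243
E_{1} E_{1/3} f = x^5 + (2/3)x^4 - (131/9)x^3 - (1124/27)x^2 - (3472/81)x - 3776/243
E_{1} E_{1} E_{1/3} f = x^5 + (17/3)x^4 - (17/9)x^3 - (1925/27)x^2 - (13132/81)x - 27440/243
E_{1} E_{1} E_{1} E_{1/3} f = x^5 + (32/3)x^4 + (277/9)x^3 - (890/27)x^2 - (22900/81)x - 83000/243
D (E_{1})^3 E_{1/3} f = 5x^4 + (128/3)x^3 + (277/3)x^2 - (1780/27)x - 22900/81

the image equals g(x) = 5x^4 + (128/3)x^3 + (277/3)x^2 - (1780/27)x - 22900/81


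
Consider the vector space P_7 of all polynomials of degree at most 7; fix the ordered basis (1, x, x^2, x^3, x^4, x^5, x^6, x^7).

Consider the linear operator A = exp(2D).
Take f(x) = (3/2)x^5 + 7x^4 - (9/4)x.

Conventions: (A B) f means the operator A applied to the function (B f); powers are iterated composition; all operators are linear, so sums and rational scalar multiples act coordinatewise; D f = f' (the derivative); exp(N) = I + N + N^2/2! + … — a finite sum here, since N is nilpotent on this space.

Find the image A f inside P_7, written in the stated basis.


g(x) = (3/2)x^5 + 22x^4 + 116x^3 + 288x^2 + (1367/4)x + 311/2

order-1 term: 15x^4 + 56x^3 - 9/2
order-2 term: 60x^3 + 168x^2
order-3 term: 120x^2 + 224x
order-4 term: 120x + 112
order-5 term: 48
the series for exp(2D) f terminates at order 5
exp(2D) f = (3/2)x^5 + 22x^4 + 116x^3 + 288x^2 + (1367/4)x + 311/2


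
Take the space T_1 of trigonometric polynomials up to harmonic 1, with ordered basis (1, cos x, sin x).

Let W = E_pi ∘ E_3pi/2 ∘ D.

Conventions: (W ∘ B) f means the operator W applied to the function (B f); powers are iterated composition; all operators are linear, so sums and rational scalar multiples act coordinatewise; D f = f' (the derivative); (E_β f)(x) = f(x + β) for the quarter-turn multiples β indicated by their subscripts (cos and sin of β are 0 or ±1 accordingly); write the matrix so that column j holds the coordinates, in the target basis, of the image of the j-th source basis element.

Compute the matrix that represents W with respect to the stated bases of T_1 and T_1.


image of 1: 0
image of cos x: -cos x
image of sin x: -sin x
each image's coordinates form column j of the matrix

the matrix is [[0, 0, 0]; [0, -1, 0]; [0, 0, -1]] (rows listed top to bottom)


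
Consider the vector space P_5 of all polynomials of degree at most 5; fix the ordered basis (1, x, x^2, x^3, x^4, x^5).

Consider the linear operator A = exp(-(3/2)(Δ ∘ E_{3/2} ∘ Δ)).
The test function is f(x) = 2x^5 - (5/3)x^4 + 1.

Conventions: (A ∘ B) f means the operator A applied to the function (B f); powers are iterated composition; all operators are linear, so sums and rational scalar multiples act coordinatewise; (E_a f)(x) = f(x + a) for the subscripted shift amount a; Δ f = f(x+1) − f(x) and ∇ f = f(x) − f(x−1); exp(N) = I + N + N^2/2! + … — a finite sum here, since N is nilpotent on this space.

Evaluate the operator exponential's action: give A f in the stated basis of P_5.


the result is g(x) = 2x^5 - (5/3)x^4 - 60x^3 - 420x^2 - 735x + 486

order-1 term: -60x^3 - 420x^2 - 1005x - 820
order-2 term: 270x + 1305
the series for exp(-(3/2)(Δ ∘ E_{3/2} ∘ Δ)) f terminates at order 2
exp(-(3/2)(Δ ∘ E_{3/2} ∘ Δ)) f = 2x^5 - (5/3)x^4 - 60x^3 - 420x^2 - 735x + 486


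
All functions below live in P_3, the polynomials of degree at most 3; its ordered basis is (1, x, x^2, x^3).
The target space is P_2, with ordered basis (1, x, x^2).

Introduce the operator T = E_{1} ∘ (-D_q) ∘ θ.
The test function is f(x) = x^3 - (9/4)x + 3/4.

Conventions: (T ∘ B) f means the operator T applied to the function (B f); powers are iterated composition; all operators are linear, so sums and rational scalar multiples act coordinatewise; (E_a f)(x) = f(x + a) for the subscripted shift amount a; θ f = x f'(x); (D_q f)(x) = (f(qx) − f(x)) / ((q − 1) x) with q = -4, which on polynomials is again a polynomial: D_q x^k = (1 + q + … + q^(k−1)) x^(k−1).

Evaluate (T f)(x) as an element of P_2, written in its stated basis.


the result is g(x) = -39x^2 - 78x - 147/4

θ f = 3x^3 - (9/4)x
D_q θ f = 39x^2 - 9/4
(-D_q) θ f = -39x^2 + 9/4
E_{1} (-D_q) θ f = -39x^2 - 78x - 147/4


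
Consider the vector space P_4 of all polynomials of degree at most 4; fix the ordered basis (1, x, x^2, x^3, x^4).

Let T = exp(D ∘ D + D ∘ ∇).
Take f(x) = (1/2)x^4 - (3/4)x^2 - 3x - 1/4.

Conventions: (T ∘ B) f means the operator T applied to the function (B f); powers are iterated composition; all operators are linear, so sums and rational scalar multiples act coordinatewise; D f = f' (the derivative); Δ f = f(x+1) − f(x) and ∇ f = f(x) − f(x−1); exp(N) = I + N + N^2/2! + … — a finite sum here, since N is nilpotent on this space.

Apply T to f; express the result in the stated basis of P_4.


the result is g(x) = (1/2)x^4 + (45/4)x^2 - 9x + 91/4

order-1 term: 12x^2 - 6x - 1
order-2 term: 24
the series for exp(D ∘ D + D ∘ ∇) f terminates at order 2
exp(D ∘ D + D ∘ ∇) f = (1/2)x^4 + (45/4)x^2 - 9x + 91/4


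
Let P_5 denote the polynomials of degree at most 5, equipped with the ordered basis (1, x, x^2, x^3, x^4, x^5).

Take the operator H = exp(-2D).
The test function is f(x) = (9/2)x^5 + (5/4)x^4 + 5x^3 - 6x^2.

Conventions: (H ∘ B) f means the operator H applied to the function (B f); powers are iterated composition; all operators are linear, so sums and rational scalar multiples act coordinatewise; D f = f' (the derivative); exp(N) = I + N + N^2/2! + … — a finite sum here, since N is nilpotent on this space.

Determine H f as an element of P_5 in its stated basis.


order-1 term: -45x^4 - 10x^3 - 30x^2 + 24x
order-2 term: 180x^3 + 30x^2 + 60x - 24
order-3 term: -360x^2 - 40x - 40
order-4 term: 360x + 20
order-5 term: -144
the series for exp(-2D) f terminates at order 5
exp(-2D) f = (9/2)x^5 - (175/4)x^4 + 175x^3 - 366x^2 + 404x - 188

the result is g(x) = (9/2)x^5 - (175/4)x^4 + 175x^3 - 366x^2 + 404x - 188


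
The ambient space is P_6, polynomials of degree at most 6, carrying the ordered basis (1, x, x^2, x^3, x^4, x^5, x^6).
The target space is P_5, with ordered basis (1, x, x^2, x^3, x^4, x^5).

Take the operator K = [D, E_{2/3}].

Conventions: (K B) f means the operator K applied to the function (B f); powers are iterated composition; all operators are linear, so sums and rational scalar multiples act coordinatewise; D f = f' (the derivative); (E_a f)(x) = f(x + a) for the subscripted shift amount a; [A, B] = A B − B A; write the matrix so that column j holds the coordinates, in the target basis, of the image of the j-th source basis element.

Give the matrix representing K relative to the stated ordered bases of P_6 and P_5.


image of 1: 0
image of x: 0
image of x^2: 0
image of x^3: 0
image of x^4: 0
image of x^5: 0
image of x^6: 0
each image's coordinates form column j of the matrix

the matrix is [[0, 0, 0, 0, 0, 0, 0]; [0, 0, 0, 0, 0, 0, 0]; [0, 0, 0, 0, 0, 0, 0]; [0, 0, 0, 0, 0, 0, 0]; [0, 0, 0, 0, 0, 0, 0]; [0, 0, 0, 0, 0, 0, 0]] (rows listed top to bottom)


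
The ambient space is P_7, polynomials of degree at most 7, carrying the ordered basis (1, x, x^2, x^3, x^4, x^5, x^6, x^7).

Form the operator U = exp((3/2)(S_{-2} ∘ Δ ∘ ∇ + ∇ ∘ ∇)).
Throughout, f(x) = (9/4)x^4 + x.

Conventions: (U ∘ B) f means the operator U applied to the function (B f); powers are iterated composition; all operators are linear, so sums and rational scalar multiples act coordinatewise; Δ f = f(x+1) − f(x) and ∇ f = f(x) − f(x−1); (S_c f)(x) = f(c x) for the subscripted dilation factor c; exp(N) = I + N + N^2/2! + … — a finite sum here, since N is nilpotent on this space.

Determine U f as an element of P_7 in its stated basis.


the image equals g(x) = (9/4)x^4 + (405/2)x^2 - 80x + 1323/2

order-1 term: (405/2)x^2 - 81x + 54
order-2 term: 1215/2
the series for exp((3/2)(S_{-2} ∘ Δ ∘ ∇ + ∇ ∘ ∇)) f terminates at order 2
exp((3/2)(S_{-2} ∘ Δ ∘ ∇ + ∇ ∘ ∇)) f = (9/4)x^4 + (405/2)x^2 - 80x + 1323/2


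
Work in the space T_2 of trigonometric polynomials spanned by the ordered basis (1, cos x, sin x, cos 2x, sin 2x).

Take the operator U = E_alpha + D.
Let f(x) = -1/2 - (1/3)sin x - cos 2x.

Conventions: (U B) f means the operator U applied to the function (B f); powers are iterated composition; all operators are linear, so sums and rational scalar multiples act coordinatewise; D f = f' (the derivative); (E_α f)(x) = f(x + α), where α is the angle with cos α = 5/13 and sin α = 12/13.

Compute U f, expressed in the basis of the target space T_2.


E_alpha f = -1/2 - (4/13)cos x - (5/39)sin x + (119/169)cos 2x + (120/169)sin 2x
D f = -(1/3)cos x + 2sin 2x
(E_alpha + D) f = -1/2 - (25/39)cos x - (5/39)sin x + (119/169)cos 2x + (458/169)sin 2x

the image equals g(x) = -1/2 - (25/39)cos x - (5/39)sin x + (119/169)cos 2x + (458/169)sin 2x


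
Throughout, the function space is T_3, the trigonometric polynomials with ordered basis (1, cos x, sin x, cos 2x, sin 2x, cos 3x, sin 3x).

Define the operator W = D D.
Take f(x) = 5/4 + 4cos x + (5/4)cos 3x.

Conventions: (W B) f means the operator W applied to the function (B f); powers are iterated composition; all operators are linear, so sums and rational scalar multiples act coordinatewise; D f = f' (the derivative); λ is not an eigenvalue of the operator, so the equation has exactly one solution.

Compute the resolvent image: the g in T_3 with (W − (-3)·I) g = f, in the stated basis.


write g with unknown coordinates in the stated basis and equate coefficients in (W − (-3)·I) g = f
solving from the highest basis element down gives g = 5/12 + 2cos x - (5/24)cos 3x
check: W g = -2cos x + (15/8)cos 3x
so W g − (-3)·g = 5/4 + 4cos x + (5/4)cos 3x = f ✓

the result is g(x) = 5/12 + 2cos x - (5/24)cos 3x


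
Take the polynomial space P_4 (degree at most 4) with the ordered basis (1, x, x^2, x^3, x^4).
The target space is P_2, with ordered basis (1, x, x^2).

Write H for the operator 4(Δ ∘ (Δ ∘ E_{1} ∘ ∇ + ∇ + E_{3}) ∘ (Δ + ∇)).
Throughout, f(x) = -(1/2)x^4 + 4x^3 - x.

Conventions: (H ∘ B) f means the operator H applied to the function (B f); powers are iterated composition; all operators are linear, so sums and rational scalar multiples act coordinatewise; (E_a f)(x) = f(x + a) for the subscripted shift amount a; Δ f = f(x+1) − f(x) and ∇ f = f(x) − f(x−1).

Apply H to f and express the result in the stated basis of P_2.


Δ f = -2x^3 + 9x^2 + 10x + 5/2
∇ f = -2x^3 + 15x^2 - 14x + 7/2
(Δ + ∇) f = -4x^3 + 24x^2 - 4x + 6
∇ (Δ + ∇) f = -12x^2 + 60x - 32
E_{1} ∇ (Δ + ∇) f = -12x^2 + 36x + 16
Δ E_{1} ∇ (Δ + ∇) f = -24x + 24
∇ (Δ + ∇) f = -12x^2 + 60x - 32
E_{3} (Δ + ∇) f = -4x^3 - 12x^2 + 32x + 102
(Δ ∘ E_{1} ∘ ∇ + ∇ + E_{3}) (Δ + ∇) f = -4x^3 - 24x^2 + 68x + 94
Δ (Δ ∘ E_{1} ∘ ∇ + ∇ + E_{3}) (Δ + ∇) f = -12x^2 - 60x + 40
(4(Δ ∘ (Δ ∘ E_{1} ∘ ∇ + ∇ + E_{3}) ∘ (Δ + ∇))) f = -48x^2 - 240x + 160

the result is g(x) = -48x^2 - 240x + 160


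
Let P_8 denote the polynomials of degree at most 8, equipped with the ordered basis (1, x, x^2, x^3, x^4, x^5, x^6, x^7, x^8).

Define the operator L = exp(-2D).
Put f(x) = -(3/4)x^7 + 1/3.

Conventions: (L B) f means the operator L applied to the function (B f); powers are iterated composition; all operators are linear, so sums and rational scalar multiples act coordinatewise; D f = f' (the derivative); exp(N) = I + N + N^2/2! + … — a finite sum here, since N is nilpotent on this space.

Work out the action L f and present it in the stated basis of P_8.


order-1 term: (21/2)x^6
order-2 term: -63x^5
order-3 term: 210x^4
order-4 term: -420x^3
order-5 term: 504x^2
order-6 term: -336x
order-7 term: 96
the series for exp(-2D) f terminates at order 7
exp(-2D) f = -(3/4)x^7 + (21/2)x^6 - 63x^5 + 210x^4 - 420x^3 + 504x^2 - 336x + 289/3

g(x) = -(3/4)x^7 + (21/2)x^6 - 63x^5 + 210x^4 - 420x^3 + 504x^2 - 336x + 289/3


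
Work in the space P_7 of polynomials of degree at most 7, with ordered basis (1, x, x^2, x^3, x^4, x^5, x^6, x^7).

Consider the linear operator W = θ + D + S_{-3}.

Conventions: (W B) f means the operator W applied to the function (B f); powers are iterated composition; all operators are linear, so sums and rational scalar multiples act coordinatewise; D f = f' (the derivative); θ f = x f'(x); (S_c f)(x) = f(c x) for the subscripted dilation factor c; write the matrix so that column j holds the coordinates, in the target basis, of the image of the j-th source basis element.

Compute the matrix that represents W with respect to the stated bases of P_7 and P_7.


image of 1: 1
image of x: -2x + 1
image of x^2: 11x^2 + 2x
image of x^3: -24x^3 + 3x^2
image of x^4: 85x^4 + 4x^3
image of x^5: -238x^5 + 5x^4
image of x^6: 735x^6 + 6x^5
image of x^7: -2180x^7 + 7x^6
each image's coordinates form column j of the matrix

the matrix is [[1, 1, 0, 0, 0, 0, 0, 0]; [0, -2, 2, 0, 0, 0, 0, 0]; [0, 0, 11, 3, 0, 0, 0, 0]; [0, 0, 0, -24, 4, 0, 0, 0]; [0, 0, 0, 0, 85, 5, 0, 0]; [0, 0, 0, 0, 0, -238, 6, 0]; [0, 0, 0, 0, 0, 0, 735, 7]; [0, 0, 0, 0, 0, 0, 0, -2180]] (rows listed top to bottom)


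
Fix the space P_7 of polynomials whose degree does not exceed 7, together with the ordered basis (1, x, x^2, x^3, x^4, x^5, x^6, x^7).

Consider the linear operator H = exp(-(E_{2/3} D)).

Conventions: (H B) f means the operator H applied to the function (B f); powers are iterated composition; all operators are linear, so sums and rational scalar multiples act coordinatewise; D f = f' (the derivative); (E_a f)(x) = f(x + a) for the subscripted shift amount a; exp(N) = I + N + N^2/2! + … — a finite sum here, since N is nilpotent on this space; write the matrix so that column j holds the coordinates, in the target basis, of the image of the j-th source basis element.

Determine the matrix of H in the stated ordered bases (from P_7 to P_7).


the matrix is [[1, -1, -1/3, 5/3, 67/27, -401/81, -2083/81, -10753/729]; [0, 1, -2, -1, 20/3, 335/27, -802/27, -14581/81]; [0, 0, 1, -3, -2, 50/3, 335/9, -2807/27]; [0, 0, 0, 1, -4, -10/3, 100/3, 2345/27]; [0, 0, 0, 0, 1, -5, -5, 175/3]; [0, 0, 0, 0, 0, 1, -6, -7]; [0, 0, 0, 0, 0, 0, 1, -7]; [0, 0, 0, 0, 0, 0, 0, 1]] (rows listed top to bottom)

image of 1: 1
image of x: x - 1
image of x^2: x^2 - 2x - 1/3
image of x^3: x^3 - 3x^2 - x + 5/3
image of x^4: x^4 - 4x^3 - 2x^2 + (20/3)x + 67/27
image of x^5: x^5 - 5x^4 - (10/3)x^3 + (50/3)x^2 + (335/27)x - 401/81
image of x^6: x^6 - 6x^5 - 5x^4 + (100/3)x^3 + (335/9)x^2 - (802/27)x - 2083/81
image of x^7: x^7 - 7x^6 - 7x^5 + (175/3)x^4 + (2345/27)x^3 - (2807/27)x^2 - (14581/81)x - 10753/729
each image's coordinates form column j of the matrix


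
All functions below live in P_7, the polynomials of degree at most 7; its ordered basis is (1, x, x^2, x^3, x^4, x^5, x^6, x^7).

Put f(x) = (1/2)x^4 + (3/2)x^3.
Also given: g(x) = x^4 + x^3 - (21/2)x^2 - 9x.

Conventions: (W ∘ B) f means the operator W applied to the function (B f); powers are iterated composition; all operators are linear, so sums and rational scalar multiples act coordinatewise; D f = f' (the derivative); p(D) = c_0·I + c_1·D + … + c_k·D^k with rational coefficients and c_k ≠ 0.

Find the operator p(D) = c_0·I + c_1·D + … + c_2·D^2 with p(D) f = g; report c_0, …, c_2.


p(D) = 2·I − D − D^2, i.e. c_0 = 2, c_1 = -1, c_2 = -1

D^0 f = (1/2)x^4 + (3/2)x^3
D^1 f = 2x^3 + (9/2)x^2
D^2 f = 6x^2 + 9x
matching coefficients of g against c_0 f + c_1 Df + … from the top degree down determines the c_i
solution: c_0 = 2, c_1 = -1, c_2 = -1


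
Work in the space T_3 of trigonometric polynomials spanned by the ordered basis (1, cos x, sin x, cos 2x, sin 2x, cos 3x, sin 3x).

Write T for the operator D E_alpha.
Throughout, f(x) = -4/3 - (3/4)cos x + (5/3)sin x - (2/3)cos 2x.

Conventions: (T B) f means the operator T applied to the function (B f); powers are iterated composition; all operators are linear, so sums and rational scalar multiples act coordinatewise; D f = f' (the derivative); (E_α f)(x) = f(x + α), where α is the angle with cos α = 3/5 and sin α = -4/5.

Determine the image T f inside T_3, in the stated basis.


E_alpha f = -4/3 - (107/60)cos x + (2/5)sin x + (14/75)cos 2x - (16/25)sin 2x
D E_alpha f = (2/5)cos x + (107/60)sin x - (32/25)cos 2x - (28/75)sin 2x

the image equals g(x) = (2/5)cos x + (107/60)sin x - (32/25)cos 2x - (28/75)sin 2x


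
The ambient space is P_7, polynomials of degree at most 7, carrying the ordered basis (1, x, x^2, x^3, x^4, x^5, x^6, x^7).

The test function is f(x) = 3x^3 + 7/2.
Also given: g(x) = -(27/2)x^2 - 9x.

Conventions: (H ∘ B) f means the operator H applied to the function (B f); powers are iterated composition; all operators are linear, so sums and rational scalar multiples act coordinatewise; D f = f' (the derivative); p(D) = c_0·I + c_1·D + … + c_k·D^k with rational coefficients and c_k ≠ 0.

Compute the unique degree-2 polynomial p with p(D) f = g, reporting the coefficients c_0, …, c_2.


D^0 f = 3x^3 + 7/2
D^1 f = 9x^2
D^2 f = 18x
matching coefficients of g against c_0 f + c_1 Df + … from the top degree down determines the c_i
solution: c_0 = 0, c_1 = -3/2, c_2 = -1/2

p(D) = -(3/2)·D − (1/2)·D^2, i.e. c_0 = 0, c_1 = -3/2, c_2 = -1/2


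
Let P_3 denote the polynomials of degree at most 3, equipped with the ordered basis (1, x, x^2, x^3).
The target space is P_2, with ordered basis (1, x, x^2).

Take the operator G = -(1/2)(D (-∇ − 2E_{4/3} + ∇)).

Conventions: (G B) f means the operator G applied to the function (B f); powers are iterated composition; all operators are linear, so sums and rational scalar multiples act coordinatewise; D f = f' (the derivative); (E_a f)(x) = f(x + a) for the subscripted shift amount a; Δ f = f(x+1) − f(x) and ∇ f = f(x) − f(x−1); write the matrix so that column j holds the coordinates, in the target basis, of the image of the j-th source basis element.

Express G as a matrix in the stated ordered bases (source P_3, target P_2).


image of 1: 0
image of x: 1
image of x^2: 2x + 8/3
image of x^3: 3x^2 + 8x + 16/3
each image's coordinates form column j of the matrix

the matrix is [[0, 1, 8/3, 16/3]; [0, 0, 2, 8]; [0, 0, 0, 3]] (rows listed top to bottom)


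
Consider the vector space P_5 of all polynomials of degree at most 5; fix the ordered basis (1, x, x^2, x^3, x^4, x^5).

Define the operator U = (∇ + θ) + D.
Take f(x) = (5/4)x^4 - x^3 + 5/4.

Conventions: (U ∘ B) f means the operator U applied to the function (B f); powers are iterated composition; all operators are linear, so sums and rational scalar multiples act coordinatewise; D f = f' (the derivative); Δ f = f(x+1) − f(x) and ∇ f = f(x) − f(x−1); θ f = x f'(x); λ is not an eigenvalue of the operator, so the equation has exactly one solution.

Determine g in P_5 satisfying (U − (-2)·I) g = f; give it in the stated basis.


g(x) = (5/24)x^4 - (8/15)x^3 + (89/80)x^2 - (413/180)x + 5539/1440

write g with unknown coordinates in the stated basis and equate coefficients in (U − (-2)·I) g = f
solving from the highest basis element down gives g = (5/24)x^4 - (8/15)x^3 + (89/80)x^2 - (413/180)x + 5539/1440
check: U g = (5/6)x^4 + (1/15)x^3 - (89/40)x^2 + (413/90)x - 4639/720
so U g − (-2)·g = (5/4)x^4 - x^3 + 5/4 = f ✓


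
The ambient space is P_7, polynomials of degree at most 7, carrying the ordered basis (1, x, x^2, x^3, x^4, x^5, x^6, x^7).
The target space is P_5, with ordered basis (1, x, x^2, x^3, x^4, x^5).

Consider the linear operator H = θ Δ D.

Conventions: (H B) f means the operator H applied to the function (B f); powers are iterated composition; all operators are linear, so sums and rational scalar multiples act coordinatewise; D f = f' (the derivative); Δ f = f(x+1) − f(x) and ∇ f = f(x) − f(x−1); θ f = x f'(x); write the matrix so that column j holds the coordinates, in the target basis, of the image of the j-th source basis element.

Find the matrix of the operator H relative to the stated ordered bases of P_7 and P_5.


the matrix is [[0, 0, 0, 0, 0, 0, 0, 0]; [0, 0, 0, 6, 12, 20, 30, 42]; [0, 0, 0, 0, 24, 60, 120, 210]; [0, 0, 0, 0, 0, 60, 180, 420]; [0, 0, 0, 0, 0, 0, 120, 420]; [0, 0, 0, 0, 0, 0, 0, 210]] (rows listed top to bottom)

image of 1: 0
image of x: 0
image of x^2: 0
image of x^3: 6x
image of x^4: 24x^2 + 12x
image of x^5: 60x^3 + 60x^2 + 20x
image of x^6: 120x^4 + 180x^3 + 120x^2 + 30x
image of x^7: 210x^5 + 420x^4 + 420x^3 + 210x^2 + 42x
each image's coordinates form column j of the matrix


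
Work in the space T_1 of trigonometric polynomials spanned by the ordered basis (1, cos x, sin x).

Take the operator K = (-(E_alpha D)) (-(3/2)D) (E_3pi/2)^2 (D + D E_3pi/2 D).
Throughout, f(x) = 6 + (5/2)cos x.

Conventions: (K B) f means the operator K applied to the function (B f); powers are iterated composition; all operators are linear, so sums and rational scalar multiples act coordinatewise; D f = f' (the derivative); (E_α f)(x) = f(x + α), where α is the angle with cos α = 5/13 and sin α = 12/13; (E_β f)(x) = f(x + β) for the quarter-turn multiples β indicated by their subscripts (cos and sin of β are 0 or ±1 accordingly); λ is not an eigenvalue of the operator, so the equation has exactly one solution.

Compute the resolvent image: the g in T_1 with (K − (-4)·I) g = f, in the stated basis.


the image equals g(x) = 3/2 + (40/37)cos x + (75/74)sin x

write g with unknown coordinates in the stated basis and equate coefficients in (K − (-4)·I) g = f
solving from the highest basis element down gives g = 3/2 + (40/37)cos x + (75/74)sin x
check: K g = -(135/74)cos x - (150/37)sin x
so K g − (-4)·g = 6 + (5/2)cos x = f ✓


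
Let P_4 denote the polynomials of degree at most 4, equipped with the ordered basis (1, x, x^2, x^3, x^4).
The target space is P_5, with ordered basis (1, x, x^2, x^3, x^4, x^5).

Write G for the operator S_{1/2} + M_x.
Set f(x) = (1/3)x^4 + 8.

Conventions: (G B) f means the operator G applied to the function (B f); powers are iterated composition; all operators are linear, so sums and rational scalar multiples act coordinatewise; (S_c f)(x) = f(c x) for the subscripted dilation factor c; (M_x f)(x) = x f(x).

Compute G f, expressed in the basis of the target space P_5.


S_{1/2} f = (1/48)x^4 + 8
M_x f = (1/3)x^5 + 8x
(S_{1/2} + M_x) f = (1/3)x^5 + (1/48)x^4 + 8x + 8

the result is g(x) = (1/3)x^5 + (1/48)x^4 + 8x + 8


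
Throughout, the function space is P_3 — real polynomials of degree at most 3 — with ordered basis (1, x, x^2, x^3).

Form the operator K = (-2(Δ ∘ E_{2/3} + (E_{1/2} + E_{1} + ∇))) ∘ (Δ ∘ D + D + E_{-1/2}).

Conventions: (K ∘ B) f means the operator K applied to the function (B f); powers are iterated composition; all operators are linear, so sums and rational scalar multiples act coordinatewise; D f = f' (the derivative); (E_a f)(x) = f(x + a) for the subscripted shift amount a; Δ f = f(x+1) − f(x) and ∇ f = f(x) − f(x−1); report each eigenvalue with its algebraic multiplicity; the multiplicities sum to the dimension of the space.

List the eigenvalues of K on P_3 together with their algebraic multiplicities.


image of 1: -4
image of x: -4x - 9
image of x^2: -4x^2 - 18x - 127/6
image of x^3: -4x^3 - 27x^2 - (127/2)x - 953/12
the matrix is upper triangular; its diagonal is (-4, -4, -4, -4)
for a triangular matrix the eigenvalues are the diagonal entries, with algebraic multiplicity their repetition count

λ = -4 (multiplicity 4)


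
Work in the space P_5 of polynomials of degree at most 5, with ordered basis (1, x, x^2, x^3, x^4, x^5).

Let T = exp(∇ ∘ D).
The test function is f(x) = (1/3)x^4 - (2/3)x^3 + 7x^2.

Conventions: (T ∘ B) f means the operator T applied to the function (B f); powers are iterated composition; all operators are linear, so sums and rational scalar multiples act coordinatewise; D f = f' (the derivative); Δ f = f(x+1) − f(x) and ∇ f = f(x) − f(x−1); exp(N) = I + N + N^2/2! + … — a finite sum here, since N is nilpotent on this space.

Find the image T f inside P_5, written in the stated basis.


g(x) = (1/3)x^4 - (2/3)x^3 + 11x^2 - 8x + 64/3

order-1 term: 4x^2 - 8x + 52/3
order-2 term: 4
the series for exp(∇ ∘ D) f terminates at order 2
exp(∇ ∘ D) f = (1/3)x^4 - (2/3)x^3 + 11x^2 - 8x + 64/3


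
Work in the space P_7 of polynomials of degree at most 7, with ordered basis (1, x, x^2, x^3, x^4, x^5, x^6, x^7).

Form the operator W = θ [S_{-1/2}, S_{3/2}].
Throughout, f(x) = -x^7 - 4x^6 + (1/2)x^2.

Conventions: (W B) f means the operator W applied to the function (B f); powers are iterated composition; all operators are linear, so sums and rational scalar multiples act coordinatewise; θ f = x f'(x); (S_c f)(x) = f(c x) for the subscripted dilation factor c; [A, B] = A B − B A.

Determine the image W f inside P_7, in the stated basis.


the image equals g(x) = 0

S_{3/2} f = -(2187/128)x^7 - (729/16)x^6 + (9/8)x^2
S_{-1/2} S_{3/2} f = (2187/16384)x^7 - (729/1024)x^6 + (9/32)x^2
S_{-1/2} f = (1/128)x^7 - (1/16)x^6 + (1/8)x^2
S_{3/2} S_{-1/2} f = (2187/16384)x^7 - (729/1024)x^6 + (9/32)x^2
[S_{-1/2}, S_{3/2}] f = 0
θ [S_{-1/2}, S_{3/2}] f = 0


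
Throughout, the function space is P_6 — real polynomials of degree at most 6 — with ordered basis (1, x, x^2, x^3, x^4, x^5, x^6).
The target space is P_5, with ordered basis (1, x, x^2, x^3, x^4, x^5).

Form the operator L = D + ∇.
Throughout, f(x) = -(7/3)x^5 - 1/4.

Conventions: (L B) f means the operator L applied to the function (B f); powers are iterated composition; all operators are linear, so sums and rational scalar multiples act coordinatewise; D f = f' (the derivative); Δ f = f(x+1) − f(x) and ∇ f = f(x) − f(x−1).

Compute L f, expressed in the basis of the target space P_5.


the image equals g(x) = -(70/3)x^4 + (70/3)x^3 - (70/3)x^2 + (35/3)x - 7/3

D f = -(35/3)x^4
∇ f = -(35/3)x^4 + (70/3)x^3 - (70/3)x^2 + (35/3)x - 7/3
(D + ∇) f = -(70/3)x^4 + (70/3)x^3 - (70/3)x^2 + (35/3)x - 7/3


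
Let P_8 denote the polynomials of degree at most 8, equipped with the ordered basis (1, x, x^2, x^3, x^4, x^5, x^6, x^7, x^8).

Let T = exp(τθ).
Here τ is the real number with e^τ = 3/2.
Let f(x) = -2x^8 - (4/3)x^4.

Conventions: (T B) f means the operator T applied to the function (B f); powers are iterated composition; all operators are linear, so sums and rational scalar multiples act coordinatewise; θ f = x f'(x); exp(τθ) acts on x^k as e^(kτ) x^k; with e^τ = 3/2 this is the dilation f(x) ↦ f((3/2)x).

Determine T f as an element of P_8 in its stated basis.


the result is g(x) = -(6561/128)x^8 - (27/4)x^4

exp(τθ) x^k = e^(kτ) x^k; with e^τ = 3/2 this sends x^k to (3/2)^k x^k
x^4 ↦ 81/16 x^4
x^8 ↦ 6561/256 x^8
applying this coordinatewise to f: exp(τθ) f = -(6561/128)x^8 - (27/4)x^4


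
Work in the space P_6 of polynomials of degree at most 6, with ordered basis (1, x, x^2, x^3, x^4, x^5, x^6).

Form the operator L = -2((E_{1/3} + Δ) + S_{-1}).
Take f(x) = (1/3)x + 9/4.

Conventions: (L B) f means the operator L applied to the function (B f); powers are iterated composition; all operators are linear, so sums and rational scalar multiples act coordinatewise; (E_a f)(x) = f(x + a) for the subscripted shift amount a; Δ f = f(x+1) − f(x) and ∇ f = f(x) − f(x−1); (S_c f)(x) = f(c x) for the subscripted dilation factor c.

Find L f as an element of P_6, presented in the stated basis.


g(x) = -89/9

E_{1/3} f = (1/3)x + 85/36
Δ f = 1/3
(E_{1/3} + Δ) f = (1/3)x + 97/36
S_{-1} f = -(1/3)x + 9/4
((E_{1/3} + Δ) + S_{-1}) f = 89/18
(-2((E_{1/3} + Δ) + S_{-1})) f = -89/9


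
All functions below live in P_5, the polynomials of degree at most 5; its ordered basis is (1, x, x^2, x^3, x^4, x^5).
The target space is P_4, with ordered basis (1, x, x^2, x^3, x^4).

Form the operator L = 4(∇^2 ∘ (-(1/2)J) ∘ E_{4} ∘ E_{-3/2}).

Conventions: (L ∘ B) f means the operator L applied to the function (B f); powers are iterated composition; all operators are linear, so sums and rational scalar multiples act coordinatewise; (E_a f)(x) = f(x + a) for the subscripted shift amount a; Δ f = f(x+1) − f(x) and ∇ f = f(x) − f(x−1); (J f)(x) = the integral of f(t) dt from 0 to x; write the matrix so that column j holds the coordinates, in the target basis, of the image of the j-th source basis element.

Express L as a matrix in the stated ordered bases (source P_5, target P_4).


the matrix is [[0, -2, -6, -29/2, -33, -1771/24]; [0, 0, -4, -18, -58, -165]; [0, 0, 0, -6, -36, -145]; [0, 0, 0, 0, -8, -60]; [0, 0, 0, 0, 0, -10]] (rows listed top to bottom)

image of 1: 0
image of x: -2
image of x^2: -4x - 6
image of x^3: -6x^2 - 18x - 29/2
image of x^4: -8x^3 - 36x^2 - 58x - 33
image of x^5: -10x^4 - 60x^3 - 145x^2 - 165x - 1771/24
each image's coordinates form column j of the matrix


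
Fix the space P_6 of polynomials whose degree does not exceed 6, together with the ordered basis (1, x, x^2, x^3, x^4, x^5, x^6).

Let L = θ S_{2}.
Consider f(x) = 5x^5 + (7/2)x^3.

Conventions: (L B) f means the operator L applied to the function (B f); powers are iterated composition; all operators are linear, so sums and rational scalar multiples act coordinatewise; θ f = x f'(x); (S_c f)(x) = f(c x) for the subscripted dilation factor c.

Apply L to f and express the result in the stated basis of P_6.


S_{2} f = 160x^5 + 28x^3
θ S_{2} f = 800x^5 + 84x^3

the image equals g(x) = 800x^5 + 84x^3


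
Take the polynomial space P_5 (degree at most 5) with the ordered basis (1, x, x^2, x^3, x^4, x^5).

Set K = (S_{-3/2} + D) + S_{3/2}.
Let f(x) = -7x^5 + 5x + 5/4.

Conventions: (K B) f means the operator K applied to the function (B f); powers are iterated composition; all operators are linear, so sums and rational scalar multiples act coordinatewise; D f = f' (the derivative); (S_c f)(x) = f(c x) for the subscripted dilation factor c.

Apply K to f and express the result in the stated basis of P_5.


the image equals g(x) = -35x^4 + 15/2

S_{-3/2} f = (1701/32)x^5 - (15/2)x + 5/4
D f = -35x^4 + 5
(S_{-3/2} + D) f = (1701/32)x^5 - 35x^4 - (15/2)x + 25/4
S_{3/2} f = -(1701/32)x^5 + (15/2)x + 5/4
((S_{-3/2} + D) + S_{3/2}) f = -35x^4 + 15/2


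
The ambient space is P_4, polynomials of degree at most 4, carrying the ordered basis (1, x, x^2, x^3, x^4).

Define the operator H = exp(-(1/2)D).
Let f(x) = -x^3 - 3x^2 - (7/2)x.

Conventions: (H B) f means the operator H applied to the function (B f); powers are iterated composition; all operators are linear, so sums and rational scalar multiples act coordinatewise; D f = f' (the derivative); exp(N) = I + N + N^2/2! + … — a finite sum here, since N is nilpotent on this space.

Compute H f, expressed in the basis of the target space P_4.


order-1 term: (3/2)x^2 + 3x + 7/4
order-2 term: -(3/4)x - 3/4
order-3 term: 1/8
the series for exp(-(1/2)D) f terminates at order 3
exp(-(1/2)D) f = -x^3 - (3/2)x^2 - (5/4)x + 9/8

the image equals g(x) = -x^3 - (3/2)x^2 - (5/4)x + 9/8


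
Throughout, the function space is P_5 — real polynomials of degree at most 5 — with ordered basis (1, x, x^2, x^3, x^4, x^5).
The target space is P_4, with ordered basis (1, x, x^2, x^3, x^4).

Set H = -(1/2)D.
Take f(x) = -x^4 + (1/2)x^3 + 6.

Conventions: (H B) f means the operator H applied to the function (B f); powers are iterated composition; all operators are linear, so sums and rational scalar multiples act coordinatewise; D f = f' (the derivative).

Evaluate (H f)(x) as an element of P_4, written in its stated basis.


D f = -4x^3 + (3/2)x^2
(-(1/2)D) f = 2x^3 - (3/4)x^2

the result is g(x) = 2x^3 - (3/4)x^2


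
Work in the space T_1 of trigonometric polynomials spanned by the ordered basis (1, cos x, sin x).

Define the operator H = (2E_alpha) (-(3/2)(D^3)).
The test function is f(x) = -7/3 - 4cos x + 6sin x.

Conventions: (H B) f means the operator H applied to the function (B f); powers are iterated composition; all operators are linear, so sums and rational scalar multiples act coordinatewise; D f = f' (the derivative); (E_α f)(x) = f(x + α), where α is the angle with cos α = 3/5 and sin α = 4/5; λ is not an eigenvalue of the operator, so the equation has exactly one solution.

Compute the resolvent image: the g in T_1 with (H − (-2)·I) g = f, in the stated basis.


the image equals g(x) = -7/6 - (46/17)cos x - (48/17)sin x

write g with unknown coordinates in the stated basis and equate coefficients in (H − (-2)·I) g = f
solving from the highest basis element down gives g = -7/6 - (46/17)cos x - (48/17)sin x
check: H g = (24/17)cos x + (198/17)sin x
so H g − (-2)·g = -7/3 - 4cos x + 6sin x = f ✓
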